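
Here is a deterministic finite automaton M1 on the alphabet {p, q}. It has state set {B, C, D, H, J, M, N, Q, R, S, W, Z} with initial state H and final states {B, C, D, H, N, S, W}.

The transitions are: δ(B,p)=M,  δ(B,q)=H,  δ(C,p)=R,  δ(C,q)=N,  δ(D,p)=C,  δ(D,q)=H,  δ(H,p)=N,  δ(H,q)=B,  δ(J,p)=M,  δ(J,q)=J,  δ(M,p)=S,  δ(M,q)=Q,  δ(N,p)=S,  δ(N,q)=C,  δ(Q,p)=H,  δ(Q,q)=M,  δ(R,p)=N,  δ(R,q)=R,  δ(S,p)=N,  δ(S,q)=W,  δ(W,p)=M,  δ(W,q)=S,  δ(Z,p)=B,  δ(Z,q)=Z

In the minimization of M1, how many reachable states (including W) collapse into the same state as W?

First remove the unreachable states {D,J,Z}; 9 states remain.
P0 = {B,C,H,N,S,W} | {M,Q,R}.
On input p, block {B,C,H,N,S,W} splits into {B,C,W} and {H,N,S}.
The partition is now stable with 3 blocks: {B,C,W} | {M,Q,R} | {H,N,S}.
The equivalence class containing W is {B,C,W}, of size 3.

3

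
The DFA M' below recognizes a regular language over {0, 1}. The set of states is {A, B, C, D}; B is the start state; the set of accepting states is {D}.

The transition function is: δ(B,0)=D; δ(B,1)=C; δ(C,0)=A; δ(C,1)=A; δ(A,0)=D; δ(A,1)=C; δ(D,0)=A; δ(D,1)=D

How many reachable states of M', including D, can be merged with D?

1

All states are reachable from the start state.
Initial partition by acceptance: {D} | {A,B,C}.
Refine {A,B,C} on symbol 0: members go to different blocks, giving {A,B} and {C}.
The partition is now stable with 3 blocks: {D} | {A,B} | {C}.
State D belongs to the block {D}, which has 1 states.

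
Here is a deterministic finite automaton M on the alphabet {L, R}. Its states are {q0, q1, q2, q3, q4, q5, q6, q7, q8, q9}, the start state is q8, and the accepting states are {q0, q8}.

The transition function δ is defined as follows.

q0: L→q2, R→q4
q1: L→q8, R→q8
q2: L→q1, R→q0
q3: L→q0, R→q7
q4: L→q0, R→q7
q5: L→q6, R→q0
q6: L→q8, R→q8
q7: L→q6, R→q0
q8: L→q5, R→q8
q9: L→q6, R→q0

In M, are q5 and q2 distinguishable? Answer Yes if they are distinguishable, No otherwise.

No

Reachable states from the start: {q0,q1,q2,q4,q5,q6,q7,q8}. Unreachable: {q3,q9} — drop them.
P0 = {q0,q8} | {q1,q2,q4,q5,q6,q7}.
Refine {q0,q8} on symbol R: members go to different blocks, giving {q0} and {q8}.
On input L, block {q1,q2,q4,q5,q6,q7} splits into {q2,q5,q7} and {q1,q6} and {q4}.
Stable partition: {q0} | {q2,q5,q7} | {q8} | {q1,q6} | {q4} — 5 equivalence classes.
q5 and q2 lie in the same block of the stable partition, so they are equivalent — no string distinguishes them.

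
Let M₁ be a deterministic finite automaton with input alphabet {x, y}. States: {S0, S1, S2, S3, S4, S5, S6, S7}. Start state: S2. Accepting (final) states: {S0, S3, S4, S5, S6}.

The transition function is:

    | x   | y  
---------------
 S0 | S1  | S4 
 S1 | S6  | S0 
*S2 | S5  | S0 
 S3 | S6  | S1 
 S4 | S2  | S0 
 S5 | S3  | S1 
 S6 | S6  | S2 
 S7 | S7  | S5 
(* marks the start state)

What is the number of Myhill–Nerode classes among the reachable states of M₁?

3

States {S7} cannot be reached from the start state, so discard them.
Start with accepting vs non-accepting: {S0,S3,S4,S5,S6} | {S1,S2}.
Split {S0,S3,S4,S5,S6} by δ(·,x) → {S3,S5,S6} and {S0,S4}.
No further refinement is possible. Final partition (3 blocks): {S3,S5,S6} | {S1,S2} | {S0,S4}.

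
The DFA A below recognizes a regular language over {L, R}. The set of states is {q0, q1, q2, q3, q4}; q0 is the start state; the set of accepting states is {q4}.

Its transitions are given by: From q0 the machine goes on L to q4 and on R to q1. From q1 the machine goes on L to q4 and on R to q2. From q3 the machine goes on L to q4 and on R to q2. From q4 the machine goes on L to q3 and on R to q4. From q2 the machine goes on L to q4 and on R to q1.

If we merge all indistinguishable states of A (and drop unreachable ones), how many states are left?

2

All states are reachable from the start state.
P0 = {q4} | {q0,q1,q2,q3}.
Stable partition: {q4} | {q0,q1,q2,q3} — 2 equivalence classes.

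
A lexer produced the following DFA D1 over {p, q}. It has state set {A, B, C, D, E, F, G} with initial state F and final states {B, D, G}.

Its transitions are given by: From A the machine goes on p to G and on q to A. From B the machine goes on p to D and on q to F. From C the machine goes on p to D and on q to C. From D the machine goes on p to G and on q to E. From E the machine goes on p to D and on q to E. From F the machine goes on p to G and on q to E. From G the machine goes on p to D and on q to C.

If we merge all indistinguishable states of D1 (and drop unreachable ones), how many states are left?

Reachable states from the start: {C,D,E,F,G}. Unreachable: {A,B} — drop them.
Initial partition by acceptance: {D,G} | {C,E,F}.
Stable partition: {D,G} | {C,E,F} — 2 equivalence classes.

2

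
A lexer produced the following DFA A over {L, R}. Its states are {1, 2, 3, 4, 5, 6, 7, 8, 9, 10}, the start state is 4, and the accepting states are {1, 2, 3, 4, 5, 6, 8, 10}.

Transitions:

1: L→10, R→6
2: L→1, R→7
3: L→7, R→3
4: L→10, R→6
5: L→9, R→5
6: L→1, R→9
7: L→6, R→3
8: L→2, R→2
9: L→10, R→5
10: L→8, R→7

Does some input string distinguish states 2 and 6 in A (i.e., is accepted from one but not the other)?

All states are reachable from the start state.
Initial partition by acceptance: {1,2,3,4,5,6,8,10} | {7,9}.
Refine {1,2,3,4,5,6,8,10} on symbol L: members go to different blocks, giving {1,2,4,6,8,10} and {3,5}.
Refine {1,2,4,6,8,10} on symbol R: members go to different blocks, giving {1,4,8} and {2,6,10}.
No further refinement is possible. Final partition (4 blocks): {1,4,8} | {7,9} | {3,5} | {2,6,10}.
2 and 6 lie in the same block of the stable partition, so they are equivalent — no string distinguishes them.

No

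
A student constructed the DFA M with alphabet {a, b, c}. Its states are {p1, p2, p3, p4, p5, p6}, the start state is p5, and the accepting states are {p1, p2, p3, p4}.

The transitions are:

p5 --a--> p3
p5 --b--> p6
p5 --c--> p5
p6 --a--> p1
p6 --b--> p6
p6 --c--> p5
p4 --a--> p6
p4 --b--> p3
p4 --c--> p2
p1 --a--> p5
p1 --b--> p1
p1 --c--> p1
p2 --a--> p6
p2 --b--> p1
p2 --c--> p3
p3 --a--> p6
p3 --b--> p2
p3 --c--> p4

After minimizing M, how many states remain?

All states are reachable from the start state.
P0 = {p1,p2,p3,p4} | {p5,p6}.
The partition is now stable with 2 blocks: {p1,p2,p3,p4} | {p5,p6}.

2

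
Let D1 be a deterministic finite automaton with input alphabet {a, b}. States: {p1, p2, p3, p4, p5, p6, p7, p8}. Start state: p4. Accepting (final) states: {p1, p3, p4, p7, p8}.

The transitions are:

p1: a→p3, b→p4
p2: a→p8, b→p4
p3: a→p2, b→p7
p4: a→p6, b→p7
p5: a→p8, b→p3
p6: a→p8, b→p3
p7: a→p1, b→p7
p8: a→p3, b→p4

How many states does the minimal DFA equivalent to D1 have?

States {p5} cannot be reached from the start state, so discard them.
P0 = {p1,p3,p4,p7,p8} | {p2,p6}.
Split {p1,p3,p4,p7,p8} by δ(·,a) → {p1,p7,p8} and {p3,p4}.
Refine {p1,p7,p8} on symbol a: members go to different blocks, giving {p1,p8} and {p7}.
Stable partition: {p1,p8} | {p2,p6} | {p3,p4} | {p7} — 4 equivalence classes.

4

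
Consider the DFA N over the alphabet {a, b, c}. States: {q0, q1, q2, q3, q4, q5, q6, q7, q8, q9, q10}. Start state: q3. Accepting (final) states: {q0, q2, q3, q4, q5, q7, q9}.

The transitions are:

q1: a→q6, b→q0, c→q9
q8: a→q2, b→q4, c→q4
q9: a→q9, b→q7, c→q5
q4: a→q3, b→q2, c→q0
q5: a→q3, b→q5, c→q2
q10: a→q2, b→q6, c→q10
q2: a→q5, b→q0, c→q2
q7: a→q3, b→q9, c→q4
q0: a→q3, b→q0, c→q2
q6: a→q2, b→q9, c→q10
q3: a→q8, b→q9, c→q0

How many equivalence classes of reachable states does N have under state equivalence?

7

Reachable states from the start: {q0,q2,q3,q4,q5,q7,q8,q9}. Unreachable: {q1,q6,q10} — drop them.
Initial partition by acceptance: {q0,q2,q3,q4,q5,q7,q9} | {q8}.
Refine {q0,q2,q3,q4,q5,q7,q9} on symbol a: members go to different blocks, giving {q0,q2,q4,q5,q7,q9} and {q3}.
Refine {q0,q2,q4,q5,q7,q9} on symbol a: members go to different blocks, giving {q0,q4,q5,q7} and {q2,q9}.
On input b, block {q0,q4,q5,q7} splits into {q0,q5} and {q4,q7}.
Split {q2,q9} by δ(·,a) → {q2} and {q9}.
Split {q4,q7} by δ(·,b) → {q4} and {q7}.
No further refinement is possible. Final partition (7 blocks): {q0,q5} | {q8} | {q3} | {q2} | {q4} | {q9} | {q7}.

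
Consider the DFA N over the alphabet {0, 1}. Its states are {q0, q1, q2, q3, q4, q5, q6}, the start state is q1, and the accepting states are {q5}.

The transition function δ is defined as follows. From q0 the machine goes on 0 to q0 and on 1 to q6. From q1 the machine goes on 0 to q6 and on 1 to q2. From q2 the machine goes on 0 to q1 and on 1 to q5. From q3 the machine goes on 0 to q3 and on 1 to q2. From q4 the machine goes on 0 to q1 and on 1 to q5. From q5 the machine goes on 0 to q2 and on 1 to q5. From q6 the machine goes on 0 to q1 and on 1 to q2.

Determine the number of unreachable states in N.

3

Starting at q1 and following transitions, the reachable set is {q1, q2, q5, q6}. That leaves q0, q3, q4 unreachable — 3 in total.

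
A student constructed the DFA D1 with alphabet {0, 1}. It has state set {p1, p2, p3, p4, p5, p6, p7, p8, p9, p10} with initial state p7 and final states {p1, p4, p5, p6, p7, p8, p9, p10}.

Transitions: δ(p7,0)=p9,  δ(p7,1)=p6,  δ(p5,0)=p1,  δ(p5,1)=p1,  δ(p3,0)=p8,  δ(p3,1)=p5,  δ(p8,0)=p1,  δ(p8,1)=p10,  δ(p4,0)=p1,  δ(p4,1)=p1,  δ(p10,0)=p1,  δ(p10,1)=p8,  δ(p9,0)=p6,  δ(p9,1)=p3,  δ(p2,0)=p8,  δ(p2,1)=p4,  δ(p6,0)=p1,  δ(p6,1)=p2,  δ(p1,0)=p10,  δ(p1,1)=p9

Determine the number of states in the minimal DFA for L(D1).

Start with accepting vs non-accepting: {p1,p4,p5,p6,p7,p8,p9,p10} | {p2,p3}.
On input 1, block {p1,p4,p5,p6,p7,p8,p9,p10} splits into {p1,p4,p5,p7,p8,p10} and {p6,p9}.
On input 0, block {p1,p4,p5,p7,p8,p10} splits into {p1,p4,p5,p8,p10} and {p7}.
Refine {p1,p4,p5,p8,p10} on symbol 1: members go to different blocks, giving {p4,p5,p8,p10} and {p1}.
Split {p4,p5,p8,p10} by δ(·,1) → {p4,p5} and {p8,p10}.
Refine {p6,p9} on symbol 0: members go to different blocks, giving {p6} and {p9}.
Stable partition: {p4,p5} | {p2,p3} | {p6} | {p7} | {p1} | {p8,p10} | {p9} — 7 equivalence classes.

7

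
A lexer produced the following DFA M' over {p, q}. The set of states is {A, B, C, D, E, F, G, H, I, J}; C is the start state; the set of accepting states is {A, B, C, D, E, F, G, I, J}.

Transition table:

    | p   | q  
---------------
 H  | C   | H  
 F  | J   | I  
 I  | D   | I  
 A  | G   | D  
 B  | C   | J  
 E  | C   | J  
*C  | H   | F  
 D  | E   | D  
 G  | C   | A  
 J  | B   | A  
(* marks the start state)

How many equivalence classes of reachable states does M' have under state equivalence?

5

P0 = {A,B,C,D,E,F,G,I,J} | {H}.
Refine {A,B,C,D,E,F,G,I,J} on symbol p: members go to different blocks, giving {A,B,D,E,F,G,I,J} and {C}.
On input p, block {A,B,D,E,F,G,I,J} splits into {A,D,F,I,J} and {B,E,G}.
Split {A,D,F,I,J} by δ(·,p) → {A,D,J} and {F,I}.
Stable partition: {A,D,J} | {H} | {C} | {B,E,G} | {F,I} — 5 equivalence classes.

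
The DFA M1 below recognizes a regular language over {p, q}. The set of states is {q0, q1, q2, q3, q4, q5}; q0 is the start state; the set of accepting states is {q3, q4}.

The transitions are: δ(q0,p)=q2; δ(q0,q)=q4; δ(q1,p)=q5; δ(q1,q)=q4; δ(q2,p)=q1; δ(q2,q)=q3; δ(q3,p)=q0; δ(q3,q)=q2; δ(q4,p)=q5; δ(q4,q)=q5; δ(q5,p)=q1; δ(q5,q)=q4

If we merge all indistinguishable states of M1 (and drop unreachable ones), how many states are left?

2

All states are reachable from the start state.
P0 = {q3,q4} | {q0,q1,q2,q5}.
The partition is now stable with 2 blocks: {q3,q4} | {q0,q1,q2,q5}.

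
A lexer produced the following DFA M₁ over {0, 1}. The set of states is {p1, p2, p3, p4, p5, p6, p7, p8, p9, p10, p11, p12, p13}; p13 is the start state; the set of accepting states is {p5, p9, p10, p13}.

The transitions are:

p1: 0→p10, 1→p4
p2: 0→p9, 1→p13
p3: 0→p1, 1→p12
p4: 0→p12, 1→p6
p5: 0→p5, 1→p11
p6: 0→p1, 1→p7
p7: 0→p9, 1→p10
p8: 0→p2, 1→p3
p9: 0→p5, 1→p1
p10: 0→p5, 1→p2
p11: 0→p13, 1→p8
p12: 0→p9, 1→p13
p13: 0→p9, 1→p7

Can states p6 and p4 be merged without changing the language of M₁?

No

P0 = {p5,p9,p10,p13} | {p1,p2,p3,p4,p6,p7,p8,p11,p12}.
Refine {p1,p2,p3,p4,p6,p7,p8,p11,p12} on symbol 0: members go to different blocks, giving {p1,p2,p7,p11,p12} and {p3,p4,p6,p8}.
On input 1, block {p1,p2,p7,p11,p12} splits into {p2,p7,p12} and {p1,p11}.
Split {p5,p9,p10,p13} by δ(·,1) → {p5,p9} and {p10,p13}.
Split {p3,p4,p6,p8} by δ(·,0) → {p3,p6} and {p4,p8}.
The partition is now stable with 6 blocks: {p5,p9} | {p2,p7,p12} | {p3,p6} | {p1,p11} | {p10,p13} | {p4,p8}.
p6 and p4 end up in different blocks, so they are distinguishable. For instance, the string '01' is accepted from only p4.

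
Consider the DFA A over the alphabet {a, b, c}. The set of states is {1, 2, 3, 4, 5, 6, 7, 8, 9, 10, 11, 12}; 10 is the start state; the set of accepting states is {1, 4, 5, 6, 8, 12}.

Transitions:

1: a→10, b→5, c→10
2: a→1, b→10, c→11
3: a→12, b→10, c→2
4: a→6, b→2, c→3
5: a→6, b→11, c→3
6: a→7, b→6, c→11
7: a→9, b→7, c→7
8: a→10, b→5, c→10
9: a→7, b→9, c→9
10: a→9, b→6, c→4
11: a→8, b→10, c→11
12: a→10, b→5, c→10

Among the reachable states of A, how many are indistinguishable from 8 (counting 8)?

3

P0 = {1,4,5,6,8,12} | {2,3,7,9,10,11}.
Refine {1,4,5,6,8,12} on symbol a: members go to different blocks, giving {1,6,8,12} and {4,5}.
Refine {1,6,8,12} on symbol b: members go to different blocks, giving {1,8,12} and {6}.
Refine {2,3,7,9,10,11} on symbol a: members go to different blocks, giving {2,3,11} and {7,9,10}.
On input b, block {7,9,10} splits into {7,9} and {10}.
The partition is now stable with 6 blocks: {1,8,12} | {2,3,11} | {4,5} | {6} | {7,9} | {10}.
State 8 belongs to the block {1,8,12}, which has 3 states.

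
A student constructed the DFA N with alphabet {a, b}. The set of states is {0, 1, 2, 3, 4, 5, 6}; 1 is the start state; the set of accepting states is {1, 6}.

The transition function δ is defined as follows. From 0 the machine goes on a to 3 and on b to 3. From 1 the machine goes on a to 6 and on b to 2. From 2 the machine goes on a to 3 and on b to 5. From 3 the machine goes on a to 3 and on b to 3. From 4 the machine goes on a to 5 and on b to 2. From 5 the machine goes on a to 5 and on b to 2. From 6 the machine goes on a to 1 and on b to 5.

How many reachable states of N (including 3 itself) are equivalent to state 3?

3

Reachable states from the start: {1,2,3,5,6}. Unreachable: {0,4} — drop them.
Start with accepting vs non-accepting: {1,6} | {2,3,5}.
Stable partition: {1,6} | {2,3,5} — 2 equivalence classes.
State 3 belongs to the block {2,3,5}, which has 3 states.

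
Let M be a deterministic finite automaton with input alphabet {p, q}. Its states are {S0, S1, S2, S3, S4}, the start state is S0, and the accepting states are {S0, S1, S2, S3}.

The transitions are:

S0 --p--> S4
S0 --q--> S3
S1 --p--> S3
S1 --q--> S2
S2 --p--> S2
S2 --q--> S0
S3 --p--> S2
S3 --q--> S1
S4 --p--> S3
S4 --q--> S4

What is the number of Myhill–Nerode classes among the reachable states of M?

All states are reachable from the start state.
P0 = {S0,S1,S2,S3} | {S4}.
On input p, block {S0,S1,S2,S3} splits into {S1,S2,S3} and {S0}.
Split {S1,S2,S3} by δ(·,q) → {S1,S3} and {S2}.
On input p, block {S1,S3} splits into {S1} and {S3}.
Stable partition: {S1} | {S4} | {S0} | {S2} | {S3} — 5 equivalence classes.

5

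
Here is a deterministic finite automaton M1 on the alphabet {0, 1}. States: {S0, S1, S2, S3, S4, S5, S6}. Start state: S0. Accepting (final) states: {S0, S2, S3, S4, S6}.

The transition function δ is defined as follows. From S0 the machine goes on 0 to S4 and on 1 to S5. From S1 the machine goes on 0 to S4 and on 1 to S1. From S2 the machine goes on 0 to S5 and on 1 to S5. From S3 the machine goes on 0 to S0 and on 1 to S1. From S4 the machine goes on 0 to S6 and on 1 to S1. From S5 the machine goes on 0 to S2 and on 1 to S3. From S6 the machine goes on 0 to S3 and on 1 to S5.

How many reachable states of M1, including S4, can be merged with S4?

2

P0 = {S0,S2,S3,S4,S6} | {S1,S5}.
On input 0, block {S0,S2,S3,S4,S6} splits into {S0,S3,S4,S6} and {S2}.
Refine {S1,S5} on symbol 0: members go to different blocks, giving {S1} and {S5}.
Refine {S0,S3,S4,S6} on symbol 1: members go to different blocks, giving {S0,S6} and {S3,S4}.
No further refinement is possible. Final partition (5 blocks): {S0,S6} | {S1} | {S2} | {S5} | {S3,S4}.
State S4 belongs to the block {S3,S4}, which has 2 states.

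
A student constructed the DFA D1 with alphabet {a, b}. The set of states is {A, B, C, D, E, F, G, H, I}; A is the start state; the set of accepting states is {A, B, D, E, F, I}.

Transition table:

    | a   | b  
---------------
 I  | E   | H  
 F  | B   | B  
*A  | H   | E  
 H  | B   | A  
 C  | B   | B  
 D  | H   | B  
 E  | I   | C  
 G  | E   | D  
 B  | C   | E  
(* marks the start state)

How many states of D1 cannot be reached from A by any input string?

No path from A leads to D, F, G; the other 6 states are all reachable.

3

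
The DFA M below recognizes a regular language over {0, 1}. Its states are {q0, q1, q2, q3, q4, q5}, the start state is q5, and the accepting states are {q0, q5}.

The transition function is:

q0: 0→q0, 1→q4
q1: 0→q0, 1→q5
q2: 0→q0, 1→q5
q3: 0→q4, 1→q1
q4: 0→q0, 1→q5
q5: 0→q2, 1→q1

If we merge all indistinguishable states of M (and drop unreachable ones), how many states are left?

Reachable states from the start: {q0,q1,q2,q4,q5}. Unreachable: {q3} — drop them.
P0 = {q0,q5} | {q1,q2,q4}.
Refine {q0,q5} on symbol 0: members go to different blocks, giving {q0} and {q5}.
The partition is now stable with 3 blocks: {q0} | {q1,q2,q4} | {q5}.

3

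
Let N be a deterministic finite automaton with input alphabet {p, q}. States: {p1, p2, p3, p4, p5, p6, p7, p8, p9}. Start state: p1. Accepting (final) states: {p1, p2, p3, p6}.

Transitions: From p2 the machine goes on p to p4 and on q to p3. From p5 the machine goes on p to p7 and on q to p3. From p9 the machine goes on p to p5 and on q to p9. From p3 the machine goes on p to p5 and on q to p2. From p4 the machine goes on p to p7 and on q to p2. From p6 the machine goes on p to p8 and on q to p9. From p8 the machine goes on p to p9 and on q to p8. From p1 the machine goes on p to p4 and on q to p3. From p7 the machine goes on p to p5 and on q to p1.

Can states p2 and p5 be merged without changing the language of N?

No

First remove the unreachable states {p6,p8,p9}; 6 states remain.
Initial partition by acceptance: {p1,p2,p3} | {p4,p5,p7}.
Stable partition: {p1,p2,p3} | {p4,p5,p7} — 2 equivalence classes.
p2 and p5 end up in different blocks, so they are distinguishable. For instance, the string 'ε' is accepted from only p2.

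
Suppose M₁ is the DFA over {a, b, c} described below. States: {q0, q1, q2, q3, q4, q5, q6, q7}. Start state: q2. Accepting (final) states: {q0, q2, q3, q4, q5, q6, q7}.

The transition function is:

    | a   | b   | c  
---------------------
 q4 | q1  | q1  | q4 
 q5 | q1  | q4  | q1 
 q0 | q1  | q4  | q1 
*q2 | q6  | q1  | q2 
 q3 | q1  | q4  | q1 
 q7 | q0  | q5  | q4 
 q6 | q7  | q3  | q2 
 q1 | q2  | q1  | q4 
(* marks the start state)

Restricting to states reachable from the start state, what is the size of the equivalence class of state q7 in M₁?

P0 = {q0,q2,q3,q4,q5,q6,q7} | {q1}.
Refine {q0,q2,q3,q4,q5,q6,q7} on symbol a: members go to different blocks, giving {q0,q3,q4,q5} and {q2,q6,q7}.
On input b, block {q0,q3,q4,q5} splits into {q0,q3,q5} and {q4}.
Split {q2,q6,q7} by δ(·,a) → {q2,q6} and {q7}.
Refine {q2,q6} on symbol a: members go to different blocks, giving {q2} and {q6}.
The partition is now stable with 6 blocks: {q0,q3,q5} | {q1} | {q2} | {q4} | {q7} | {q6}.
State q7 belongs to the block {q7}, which has 1 states.

1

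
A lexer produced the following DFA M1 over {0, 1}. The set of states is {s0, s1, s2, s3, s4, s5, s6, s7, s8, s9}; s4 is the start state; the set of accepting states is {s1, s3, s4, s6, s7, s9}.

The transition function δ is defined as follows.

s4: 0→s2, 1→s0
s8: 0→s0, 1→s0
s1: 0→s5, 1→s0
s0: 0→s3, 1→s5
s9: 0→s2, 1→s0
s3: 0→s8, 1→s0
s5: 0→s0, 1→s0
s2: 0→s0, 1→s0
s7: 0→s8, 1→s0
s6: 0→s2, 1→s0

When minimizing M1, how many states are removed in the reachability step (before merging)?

No path from s4 leads to s1, s6, s7, s9; the other 6 states are all reachable.

4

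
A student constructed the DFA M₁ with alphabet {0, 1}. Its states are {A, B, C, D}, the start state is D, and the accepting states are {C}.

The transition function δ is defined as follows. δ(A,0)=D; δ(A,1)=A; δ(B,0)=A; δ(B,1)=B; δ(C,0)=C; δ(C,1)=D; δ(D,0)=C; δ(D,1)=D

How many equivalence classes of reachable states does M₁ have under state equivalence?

2

Reachable states from the start: {C,D}. Unreachable: {A,B} — drop them.
Initial partition by acceptance: {C} | {D}.
No further refinement is possible. Final partition (2 blocks): {C} | {D}.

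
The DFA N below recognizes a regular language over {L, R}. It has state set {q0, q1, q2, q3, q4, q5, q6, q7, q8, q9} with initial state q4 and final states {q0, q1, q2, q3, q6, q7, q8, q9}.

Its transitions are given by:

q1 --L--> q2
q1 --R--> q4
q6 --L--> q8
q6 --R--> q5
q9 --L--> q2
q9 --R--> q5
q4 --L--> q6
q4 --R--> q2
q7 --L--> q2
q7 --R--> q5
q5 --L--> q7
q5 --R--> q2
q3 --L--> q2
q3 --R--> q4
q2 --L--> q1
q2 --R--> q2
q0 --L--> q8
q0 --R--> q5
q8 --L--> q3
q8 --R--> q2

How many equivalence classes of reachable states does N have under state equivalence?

3

First remove the unreachable states {q0,q9}; 8 states remain.
Start with accepting vs non-accepting: {q1,q2,q3,q6,q7,q8} | {q4,q5}.
On input R, block {q1,q2,q3,q6,q7,q8} splits into {q1,q3,q6,q7} and {q2,q8}.
No further refinement is possible. Final partition (3 blocks): {q1,q3,q6,q7} | {q4,q5} | {q2,q8}.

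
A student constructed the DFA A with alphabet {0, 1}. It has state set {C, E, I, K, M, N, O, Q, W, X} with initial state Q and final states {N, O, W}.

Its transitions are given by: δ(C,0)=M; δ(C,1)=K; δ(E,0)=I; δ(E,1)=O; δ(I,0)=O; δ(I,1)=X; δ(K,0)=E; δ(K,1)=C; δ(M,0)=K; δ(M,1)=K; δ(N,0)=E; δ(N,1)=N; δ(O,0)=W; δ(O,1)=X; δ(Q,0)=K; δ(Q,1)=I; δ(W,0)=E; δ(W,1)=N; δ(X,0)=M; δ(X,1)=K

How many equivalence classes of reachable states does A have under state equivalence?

8

Every state is reachable, so we keep all 10.
Start with accepting vs non-accepting: {N,O,W} | {C,E,I,K,M,Q,X}.
On input 0, block {N,O,W} splits into {N,W} and {O}.
Refine {C,E,I,K,M,Q,X} on symbol 0: members go to different blocks, giving {C,E,K,M,Q,X} and {I}.
On input 0, block {C,E,K,M,Q,X} splits into {C,K,M,Q,X} and {E}.
On input 0, block {C,K,M,Q,X} splits into {C,M,Q,X} and {K}.
Split {C,M,Q,X} by δ(·,0) → {C,X} and {M,Q}.
Refine {M,Q} on symbol 1: members go to different blocks, giving {M} and {Q}.
Stable partition: {N,W} | {C,X} | {O} | {I} | {E} | {K} | {M} | {Q} — 8 equivalence classes.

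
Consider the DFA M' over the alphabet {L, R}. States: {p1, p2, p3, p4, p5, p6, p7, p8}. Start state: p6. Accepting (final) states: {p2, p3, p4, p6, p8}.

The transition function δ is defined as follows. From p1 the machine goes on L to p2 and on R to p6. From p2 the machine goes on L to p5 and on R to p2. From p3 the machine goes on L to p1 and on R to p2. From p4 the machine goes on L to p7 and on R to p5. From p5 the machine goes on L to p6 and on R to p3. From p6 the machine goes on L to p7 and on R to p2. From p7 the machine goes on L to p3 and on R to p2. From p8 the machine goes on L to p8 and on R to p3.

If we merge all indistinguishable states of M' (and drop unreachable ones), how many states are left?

2

States {p4,p8} cannot be reached from the start state, so discard them.
P0 = {p2,p3,p6} | {p1,p5,p7}.
Stable partition: {p2,p3,p6} | {p1,p5,p7} — 2 equivalence classes.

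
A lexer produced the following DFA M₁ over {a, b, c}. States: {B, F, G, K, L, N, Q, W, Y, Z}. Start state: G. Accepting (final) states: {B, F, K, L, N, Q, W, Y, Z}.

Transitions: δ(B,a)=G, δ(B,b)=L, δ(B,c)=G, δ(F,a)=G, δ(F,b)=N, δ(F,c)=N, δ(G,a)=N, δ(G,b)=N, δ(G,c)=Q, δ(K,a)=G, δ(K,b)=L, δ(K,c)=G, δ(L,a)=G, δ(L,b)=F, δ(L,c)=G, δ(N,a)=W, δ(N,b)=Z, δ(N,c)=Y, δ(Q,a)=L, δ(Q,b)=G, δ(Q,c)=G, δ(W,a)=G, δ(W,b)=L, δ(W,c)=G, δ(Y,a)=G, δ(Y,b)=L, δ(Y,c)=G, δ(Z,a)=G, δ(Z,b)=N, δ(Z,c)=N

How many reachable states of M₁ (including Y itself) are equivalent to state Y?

2

First remove the unreachable states {B,K}; 8 states remain.
P0 = {F,L,N,Q,W,Y,Z} | {G}.
On input a, block {F,L,N,Q,W,Y,Z} splits into {F,L,W,Y,Z} and {N,Q}.
Split {F,L,W,Y,Z} by δ(·,b) → {L,W,Y} and {F,Z}.
Split {L,W,Y} by δ(·,b) → {W,Y} and {L}.
Refine {N,Q} on symbol a: members go to different blocks, giving {N} and {Q}.
Stable partition: {W,Y} | {G} | {N} | {F,Z} | {L} | {Q} — 6 equivalence classes.
The equivalence class containing Y is {W,Y}, of size 2.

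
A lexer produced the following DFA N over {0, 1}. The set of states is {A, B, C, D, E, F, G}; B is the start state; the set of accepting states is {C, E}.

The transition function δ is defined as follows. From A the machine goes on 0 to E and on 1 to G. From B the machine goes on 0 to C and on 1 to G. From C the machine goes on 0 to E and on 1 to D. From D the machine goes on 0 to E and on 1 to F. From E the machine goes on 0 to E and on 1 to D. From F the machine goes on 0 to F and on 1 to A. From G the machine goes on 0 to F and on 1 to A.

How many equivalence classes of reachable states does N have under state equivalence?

Initial partition by acceptance: {C,E} | {A,B,D,F,G}.
On input 0, block {A,B,D,F,G} splits into {A,B,D} and {F,G}.
Stable partition: {C,E} | {A,B,D} | {F,G} — 3 equivalence classes.

3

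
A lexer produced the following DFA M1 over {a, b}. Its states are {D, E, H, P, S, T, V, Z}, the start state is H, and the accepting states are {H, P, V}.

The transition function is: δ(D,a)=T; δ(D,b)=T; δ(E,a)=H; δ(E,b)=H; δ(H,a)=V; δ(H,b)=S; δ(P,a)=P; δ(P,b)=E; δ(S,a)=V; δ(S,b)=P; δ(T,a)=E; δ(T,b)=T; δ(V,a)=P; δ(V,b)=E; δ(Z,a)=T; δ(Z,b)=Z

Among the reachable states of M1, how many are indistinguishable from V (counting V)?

States {D,T,Z} cannot be reached from the start state, so discard them.
Initial partition by acceptance: {H,P,V} | {E,S}.
No further refinement is possible. Final partition (2 blocks): {H,P,V} | {E,S}.
State V belongs to the block {H,P,V}, which has 3 states.

3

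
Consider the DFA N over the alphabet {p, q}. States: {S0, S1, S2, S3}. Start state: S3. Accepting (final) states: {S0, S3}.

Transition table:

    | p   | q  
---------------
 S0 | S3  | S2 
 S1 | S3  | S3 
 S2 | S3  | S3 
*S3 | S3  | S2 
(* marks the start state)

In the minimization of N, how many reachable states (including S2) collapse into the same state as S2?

First remove the unreachable states {S0,S1}; 2 states remain.
P0 = {S3} | {S2}.
The partition is now stable with 2 blocks: {S3} | {S2}.
The equivalence class containing S2 is {S2}, of size 1.

1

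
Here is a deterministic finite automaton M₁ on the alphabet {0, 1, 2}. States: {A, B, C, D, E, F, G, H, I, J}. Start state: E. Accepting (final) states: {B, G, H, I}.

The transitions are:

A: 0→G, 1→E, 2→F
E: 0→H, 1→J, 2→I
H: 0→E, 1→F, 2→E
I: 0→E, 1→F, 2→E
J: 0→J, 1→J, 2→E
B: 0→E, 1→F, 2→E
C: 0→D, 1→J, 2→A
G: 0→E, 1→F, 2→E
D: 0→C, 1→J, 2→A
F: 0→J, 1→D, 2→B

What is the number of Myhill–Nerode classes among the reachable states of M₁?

All states are reachable from the start state.
P0 = {B,G,H,I} | {A,C,D,E,F,J}.
Split {A,C,D,E,F,J} by δ(·,0) → {C,D,F,J} and {A,E}.
Refine {C,D,F,J} on symbol 2: members go to different blocks, giving {C,D,J} and {F}.
On input 1, block {A,E} splits into {A} and {E}.
On input 2, block {C,D,J} splits into {C,D} and {J}.
The partition is now stable with 6 blocks: {B,G,H,I} | {C,D} | {A} | {F} | {E} | {J}.

6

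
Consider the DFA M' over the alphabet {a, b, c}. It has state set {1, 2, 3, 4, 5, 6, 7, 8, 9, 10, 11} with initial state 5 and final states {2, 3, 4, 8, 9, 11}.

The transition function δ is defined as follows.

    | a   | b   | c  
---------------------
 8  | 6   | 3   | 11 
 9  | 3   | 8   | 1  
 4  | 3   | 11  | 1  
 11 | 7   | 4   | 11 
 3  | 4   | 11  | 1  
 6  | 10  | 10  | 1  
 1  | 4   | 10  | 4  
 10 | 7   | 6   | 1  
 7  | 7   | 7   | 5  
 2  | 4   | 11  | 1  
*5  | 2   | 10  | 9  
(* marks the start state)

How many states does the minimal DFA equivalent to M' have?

4

Every state is reachable, so we keep all 11.
P0 = {2,3,4,8,9,11} | {1,5,6,7,10}.
On input a, block {2,3,4,8,9,11} splits into {2,3,4,9} and {8,11}.
On input a, block {1,5,6,7,10} splits into {6,7,10} and {1,5}.
No further refinement is possible. Final partition (4 blocks): {2,3,4,9} | {6,7,10} | {8,11} | {1,5}.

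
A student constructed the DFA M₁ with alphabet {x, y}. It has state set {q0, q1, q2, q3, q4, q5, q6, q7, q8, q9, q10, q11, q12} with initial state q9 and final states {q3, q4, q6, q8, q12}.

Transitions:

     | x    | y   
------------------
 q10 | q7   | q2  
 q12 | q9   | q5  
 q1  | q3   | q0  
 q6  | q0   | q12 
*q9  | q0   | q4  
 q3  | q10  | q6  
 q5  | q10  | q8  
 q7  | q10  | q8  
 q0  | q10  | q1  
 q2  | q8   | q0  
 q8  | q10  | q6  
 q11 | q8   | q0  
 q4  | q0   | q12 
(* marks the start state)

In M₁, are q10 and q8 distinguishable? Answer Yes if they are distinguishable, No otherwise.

Yes

States {q11} cannot be reached from the start state, so discard them.
Start with accepting vs non-accepting: {q3,q4,q6,q8,q12} | {q0,q1,q2,q5,q7,q9,q10}.
Refine {q3,q4,q6,q8,q12} on symbol y: members go to different blocks, giving {q3,q4,q6,q8} and {q12}.
On input y, block {q3,q4,q6,q8} splits into {q3,q8} and {q4,q6}.
Split {q0,q1,q2,q5,q7,q9,q10} by δ(·,x) → {q0,q5,q7,q9,q10} and {q1,q2}.
Refine {q0,q5,q7,q9,q10} on symbol y: members go to different blocks, giving {q0,q10} and {q5,q7} and {q9}.
Split {q0,q10} by δ(·,x) → {q0} and {q10}.
No further refinement is possible. Final partition (8 blocks): {q3,q8} | {q0} | {q12} | {q4,q6} | {q1,q2} | {q5,q7} | {q9} | {q10}.
q10 and q8 end up in different blocks, so they are distinguishable. For instance, the string 'ε' is accepted from only q8.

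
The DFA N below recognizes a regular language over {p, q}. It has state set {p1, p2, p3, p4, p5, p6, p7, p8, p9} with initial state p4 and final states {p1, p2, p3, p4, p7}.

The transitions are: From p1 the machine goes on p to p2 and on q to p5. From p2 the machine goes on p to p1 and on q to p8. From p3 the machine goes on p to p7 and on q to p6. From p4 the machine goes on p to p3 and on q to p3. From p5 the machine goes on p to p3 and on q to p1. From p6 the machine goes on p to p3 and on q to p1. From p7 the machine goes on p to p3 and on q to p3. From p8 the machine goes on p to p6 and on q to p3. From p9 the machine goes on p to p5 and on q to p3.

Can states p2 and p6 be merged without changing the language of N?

Reachable states from the start: {p1,p2,p3,p4,p5,p6,p7,p8}. Unreachable: {p9} — drop them.
P0 = {p1,p2,p3,p4,p7} | {p5,p6,p8}.
Refine {p1,p2,p3,p4,p7} on symbol q: members go to different blocks, giving {p1,p2,p3} and {p4,p7}.
Refine {p1,p2,p3} on symbol p: members go to different blocks, giving {p1,p2} and {p3}.
Split {p5,p6,p8} by δ(·,p) → {p5,p6} and {p8}.
Split {p1,p2} by δ(·,q) → {p1} and {p2}.
Stable partition: {p1} | {p5,p6} | {p4,p7} | {p3} | {p8} | {p2} — 6 equivalence classes.
p2 and p6 end up in different blocks, so they are distinguishable. For instance, the string 'ε' is accepted from only p2.

No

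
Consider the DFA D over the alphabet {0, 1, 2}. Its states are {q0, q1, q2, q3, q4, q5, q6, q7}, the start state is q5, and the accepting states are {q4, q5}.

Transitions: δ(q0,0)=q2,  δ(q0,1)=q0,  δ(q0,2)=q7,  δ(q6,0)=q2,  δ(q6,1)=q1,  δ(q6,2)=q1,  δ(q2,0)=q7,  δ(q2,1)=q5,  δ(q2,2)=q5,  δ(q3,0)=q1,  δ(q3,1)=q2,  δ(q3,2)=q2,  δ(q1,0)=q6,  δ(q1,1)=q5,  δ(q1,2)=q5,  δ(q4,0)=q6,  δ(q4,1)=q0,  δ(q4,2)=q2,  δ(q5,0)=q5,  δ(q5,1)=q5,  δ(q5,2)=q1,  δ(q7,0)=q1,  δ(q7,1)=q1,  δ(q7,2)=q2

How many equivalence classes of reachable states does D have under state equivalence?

3

States {q0,q3,q4} cannot be reached from the start state, so discard them.
Start with accepting vs non-accepting: {q5} | {q1,q2,q6,q7}.
On input 1, block {q1,q2,q6,q7} splits into {q1,q2} and {q6,q7}.
Stable partition: {q5} | {q1,q2} | {q6,q7} — 3 equivalence classes.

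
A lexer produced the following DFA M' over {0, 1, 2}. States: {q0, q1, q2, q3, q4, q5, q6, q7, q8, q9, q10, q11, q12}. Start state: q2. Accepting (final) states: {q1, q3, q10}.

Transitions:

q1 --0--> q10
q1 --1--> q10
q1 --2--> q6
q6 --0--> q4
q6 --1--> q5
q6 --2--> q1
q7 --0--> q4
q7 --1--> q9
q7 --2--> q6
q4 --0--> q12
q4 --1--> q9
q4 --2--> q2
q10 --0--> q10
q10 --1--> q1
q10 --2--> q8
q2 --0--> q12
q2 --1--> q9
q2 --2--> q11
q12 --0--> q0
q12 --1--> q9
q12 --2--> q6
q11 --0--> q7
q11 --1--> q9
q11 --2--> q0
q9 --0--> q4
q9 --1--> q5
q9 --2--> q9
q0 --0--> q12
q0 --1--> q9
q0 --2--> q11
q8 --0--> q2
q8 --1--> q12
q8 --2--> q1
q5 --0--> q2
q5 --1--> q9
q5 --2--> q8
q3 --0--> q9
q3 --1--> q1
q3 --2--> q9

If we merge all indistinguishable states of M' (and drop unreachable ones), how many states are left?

First remove the unreachable states {q3}; 12 states remain.
P0 = {q1,q10} | {q0,q2,q4,q5,q6,q7,q8,q9,q11,q12}.
Split {q0,q2,q4,q5,q6,q7,q8,q9,q11,q12} by δ(·,2) → {q0,q2,q4,q5,q7,q9,q11,q12} and {q6,q8}.
Refine {q0,q2,q4,q5,q7,q9,q11,q12} on symbol 2: members go to different blocks, giving {q0,q2,q4,q9,q11} and {q5,q7,q12}.
On input 0, block {q0,q2,q4,q9,q11} splits into {q0,q2,q4,q11} and {q9}.
The partition is now stable with 5 blocks: {q1,q10} | {q0,q2,q4,q11} | {q6,q8} | {q5,q7,q12} | {q9}.

5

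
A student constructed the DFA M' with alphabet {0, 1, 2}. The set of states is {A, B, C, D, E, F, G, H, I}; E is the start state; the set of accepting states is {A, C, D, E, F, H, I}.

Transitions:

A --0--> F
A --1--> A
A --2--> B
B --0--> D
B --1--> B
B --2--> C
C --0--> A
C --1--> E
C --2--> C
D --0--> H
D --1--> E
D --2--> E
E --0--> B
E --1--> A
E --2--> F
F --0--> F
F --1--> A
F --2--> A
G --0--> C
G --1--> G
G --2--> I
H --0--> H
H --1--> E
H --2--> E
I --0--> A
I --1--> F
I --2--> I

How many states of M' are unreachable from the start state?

Starting at E and following transitions, the reachable set is {A, B, C, D, E, F, H}. That leaves G, I unreachable — 2 in total.

2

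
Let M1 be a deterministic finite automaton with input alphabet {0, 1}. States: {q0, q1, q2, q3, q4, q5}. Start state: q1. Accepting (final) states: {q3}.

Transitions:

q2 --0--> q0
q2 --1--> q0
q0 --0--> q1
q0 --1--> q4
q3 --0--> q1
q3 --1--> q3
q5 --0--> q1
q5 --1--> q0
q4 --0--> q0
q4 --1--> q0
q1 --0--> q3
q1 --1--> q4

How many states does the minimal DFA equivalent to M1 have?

4

First remove the unreachable states {q2,q5}; 4 states remain.
Initial partition by acceptance: {q3} | {q0,q1,q4}.
On input 0, block {q0,q1,q4} splits into {q0,q4} and {q1}.
Refine {q0,q4} on symbol 0: members go to different blocks, giving {q0} and {q4}.
No further refinement is possible. Final partition (4 blocks): {q3} | {q0} | {q1} | {q4}.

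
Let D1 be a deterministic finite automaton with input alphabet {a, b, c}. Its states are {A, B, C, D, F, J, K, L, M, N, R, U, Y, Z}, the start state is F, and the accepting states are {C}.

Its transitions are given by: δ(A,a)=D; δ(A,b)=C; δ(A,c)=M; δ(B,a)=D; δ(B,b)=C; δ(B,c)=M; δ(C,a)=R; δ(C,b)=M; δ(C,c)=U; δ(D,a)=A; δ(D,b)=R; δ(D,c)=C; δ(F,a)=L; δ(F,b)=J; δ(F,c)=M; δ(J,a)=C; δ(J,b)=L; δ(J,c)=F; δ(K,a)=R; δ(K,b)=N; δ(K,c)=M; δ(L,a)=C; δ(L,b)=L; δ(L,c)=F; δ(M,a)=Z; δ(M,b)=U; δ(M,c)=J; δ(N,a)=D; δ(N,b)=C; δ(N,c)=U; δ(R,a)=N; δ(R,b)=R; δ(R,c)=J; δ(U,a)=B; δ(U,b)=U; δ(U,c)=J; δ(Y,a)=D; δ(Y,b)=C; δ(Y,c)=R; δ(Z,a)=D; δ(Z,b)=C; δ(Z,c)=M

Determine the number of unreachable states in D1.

Starting at F and following transitions, the reachable set is {A, B, C, D, F, J, L, M, N, R, U, Z}. That leaves K, Y unreachable — 2 in total.

2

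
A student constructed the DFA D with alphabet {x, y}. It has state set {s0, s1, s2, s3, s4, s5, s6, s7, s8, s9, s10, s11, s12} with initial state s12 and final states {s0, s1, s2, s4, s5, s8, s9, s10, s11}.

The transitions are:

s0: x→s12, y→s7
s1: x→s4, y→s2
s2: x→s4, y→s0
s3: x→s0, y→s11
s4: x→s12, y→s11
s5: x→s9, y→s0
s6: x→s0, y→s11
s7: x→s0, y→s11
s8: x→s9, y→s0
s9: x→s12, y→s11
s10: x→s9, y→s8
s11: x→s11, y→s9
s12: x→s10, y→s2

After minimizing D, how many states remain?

7

Reachable states from the start: {s0,s2,s4,s7,s8,s9,s10,s11,s12}. Unreachable: {s1,s3,s5,s6} — drop them.
P0 = {s0,s2,s4,s8,s9,s10,s11} | {s7,s12}.
On input x, block {s0,s2,s4,s8,s9,s10,s11} splits into {s2,s8,s10,s11} and {s0,s4,s9}.
On input x, block {s2,s8,s10,s11} splits into {s2,s8,s10} and {s11}.
On input y, block {s2,s8,s10} splits into {s2,s8} and {s10}.
Split {s7,s12} by δ(·,x) → {s7} and {s12}.
Refine {s0,s4,s9} on symbol y: members go to different blocks, giving {s4,s9} and {s0}.
No further refinement is possible. Final partition (7 blocks): {s2,s8} | {s7} | {s4,s9} | {s11} | {s10} | {s12} | {s0}.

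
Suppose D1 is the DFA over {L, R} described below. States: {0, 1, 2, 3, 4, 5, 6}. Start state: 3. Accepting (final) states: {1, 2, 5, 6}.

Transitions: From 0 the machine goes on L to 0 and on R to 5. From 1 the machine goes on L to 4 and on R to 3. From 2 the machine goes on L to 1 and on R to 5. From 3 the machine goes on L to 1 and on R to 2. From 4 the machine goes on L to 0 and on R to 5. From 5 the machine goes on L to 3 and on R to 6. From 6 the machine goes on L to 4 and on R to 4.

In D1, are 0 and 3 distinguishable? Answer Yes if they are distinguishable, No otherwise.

Yes

P0 = {1,2,5,6} | {0,3,4}.
Refine {1,2,5,6} on symbol L: members go to different blocks, giving {1,5,6} and {2}.
Refine {1,5,6} on symbol R: members go to different blocks, giving {1,6} and {5}.
On input L, block {0,3,4} splits into {0,4} and {3}.
Split {1,6} by δ(·,R) → {1} and {6}.
No further refinement is possible. Final partition (6 blocks): {1} | {0,4} | {2} | {5} | {3} | {6}.
0 and 3 end up in different blocks, so they are distinguishable. For instance, the string 'L' is accepted from only 3.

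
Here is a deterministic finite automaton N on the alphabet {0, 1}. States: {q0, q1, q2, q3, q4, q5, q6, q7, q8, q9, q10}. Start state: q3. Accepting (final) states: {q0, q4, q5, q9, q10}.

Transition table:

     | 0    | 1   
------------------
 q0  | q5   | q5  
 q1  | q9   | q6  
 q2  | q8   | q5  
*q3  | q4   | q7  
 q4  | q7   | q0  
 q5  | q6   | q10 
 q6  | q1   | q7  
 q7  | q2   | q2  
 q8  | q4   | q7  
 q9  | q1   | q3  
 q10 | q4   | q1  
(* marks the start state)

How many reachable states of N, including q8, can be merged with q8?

2

Start with accepting vs non-accepting: {q0,q4,q5,q9,q10} | {q1,q2,q3,q6,q7,q8}.
Split {q0,q4,q5,q9,q10} by δ(·,0) → {q4,q5,q9} and {q0,q10}.
On input 1, block {q4,q5,q9} splits into {q4,q5} and {q9}.
On input 0, block {q1,q2,q3,q6,q7,q8} splits into {q2,q6,q7} and {q3,q8} and {q1}.
Split {q2,q6,q7} by δ(·,0) → {q2} and {q6} and {q7}.
On input 0, block {q4,q5} splits into {q4} and {q5}.
Refine {q0,q10} on symbol 0: members go to different blocks, giving {q0} and {q10}.
Stable partition: {q4} | {q2} | {q0} | {q9} | {q3,q8} | {q1} | {q6} | {q7} | {q5} | {q10} — 10 equivalence classes.
State q8 belongs to the block {q3,q8}, which has 2 states.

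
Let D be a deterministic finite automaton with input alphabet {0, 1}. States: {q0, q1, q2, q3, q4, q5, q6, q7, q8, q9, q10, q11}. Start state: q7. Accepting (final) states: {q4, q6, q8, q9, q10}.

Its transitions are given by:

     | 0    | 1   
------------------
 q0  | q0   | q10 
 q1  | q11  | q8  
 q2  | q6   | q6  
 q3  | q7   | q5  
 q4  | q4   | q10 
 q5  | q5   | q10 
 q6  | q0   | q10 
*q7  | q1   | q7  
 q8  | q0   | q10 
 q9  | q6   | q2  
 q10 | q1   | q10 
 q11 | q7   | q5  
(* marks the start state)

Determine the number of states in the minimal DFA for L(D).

States {q2,q3,q4,q6,q9} cannot be reached from the start state, so discard them.
P0 = {q8,q10} | {q0,q1,q5,q7,q11}.
Refine {q0,q1,q5,q7,q11} on symbol 1: members go to different blocks, giving {q0,q1,q5} and {q7,q11}.
Split {q0,q1,q5} by δ(·,0) → {q0,q5} and {q1}.
Split {q8,q10} by δ(·,0) → {q8} and {q10}.
On input 0, block {q7,q11} splits into {q7} and {q11}.
No further refinement is possible. Final partition (6 blocks): {q8} | {q0,q5} | {q7} | {q1} | {q10} | {q11}.

6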